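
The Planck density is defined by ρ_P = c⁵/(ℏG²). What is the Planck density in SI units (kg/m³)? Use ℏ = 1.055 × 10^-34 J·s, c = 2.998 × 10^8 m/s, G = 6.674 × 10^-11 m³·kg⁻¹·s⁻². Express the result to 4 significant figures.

ρ_P = c⁵/(ℏG²)
  = 2.422 × 10^42 / 4.699 × 10^-55
  = 5.154 × 10^96 kg/m³

5.154 × 10^96 kg/m³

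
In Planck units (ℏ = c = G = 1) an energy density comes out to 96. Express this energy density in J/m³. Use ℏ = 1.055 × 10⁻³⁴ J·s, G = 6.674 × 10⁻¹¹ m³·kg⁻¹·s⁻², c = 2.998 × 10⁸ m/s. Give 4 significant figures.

One Planck energy density: u_P = c⁷/(ℏG²) = 4.632 × 10¹¹³ J/m³.
96 × 4.632 × 10¹¹³ J/m³ = 4.447 × 10¹¹⁵ J/m³

4.447 × 10¹¹⁵ J/m³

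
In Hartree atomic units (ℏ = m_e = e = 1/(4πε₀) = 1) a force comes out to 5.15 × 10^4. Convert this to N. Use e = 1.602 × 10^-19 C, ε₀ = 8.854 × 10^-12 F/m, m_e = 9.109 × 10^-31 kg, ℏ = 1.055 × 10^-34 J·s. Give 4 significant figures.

One atomic unit of force: F_au = E_h/a₀ = m_e²e⁶/((4πε₀)³ℏ⁴) = 8.220 × 10^-8 N.
5.15 × 10^4 × 8.220 × 10^-8 N = 4.233 × 10^-3 N

4.233 × 10^-3 N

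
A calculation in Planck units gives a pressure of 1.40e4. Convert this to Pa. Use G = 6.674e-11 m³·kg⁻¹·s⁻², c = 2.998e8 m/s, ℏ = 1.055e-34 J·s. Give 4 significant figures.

One Planck pressure: p_P = c⁷/(ℏG²) = 4.632e113 Pa.
1.40e4 × 4.632e113 Pa = 6.485e117 Pa

6.485e117 Pa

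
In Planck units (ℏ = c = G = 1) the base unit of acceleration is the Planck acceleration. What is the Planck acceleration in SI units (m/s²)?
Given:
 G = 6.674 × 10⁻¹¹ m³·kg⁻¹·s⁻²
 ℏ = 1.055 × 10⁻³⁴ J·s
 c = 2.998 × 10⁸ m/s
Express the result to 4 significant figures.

5.560 × 10⁵¹ m/s²

a_P = √(c⁷/(ℏG))
  = √(3.092 × 10¹⁰³)
  = 5.560 × 10⁵¹ m/s²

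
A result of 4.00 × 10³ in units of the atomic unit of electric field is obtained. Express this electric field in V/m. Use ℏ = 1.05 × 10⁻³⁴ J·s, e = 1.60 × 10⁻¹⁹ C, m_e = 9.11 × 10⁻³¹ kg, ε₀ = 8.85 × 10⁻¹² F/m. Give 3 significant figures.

2.08 × 10¹⁵ V/m

One atomic unit of electric field: E_au = E_h/(e a₀) = m_e²e⁵/((4πε₀)³ℏ⁴) = 5.20 × 10¹¹ V/m.
4.00 × 10³ × 5.20 × 10¹¹ V/m = 2.08 × 10¹⁵ V/m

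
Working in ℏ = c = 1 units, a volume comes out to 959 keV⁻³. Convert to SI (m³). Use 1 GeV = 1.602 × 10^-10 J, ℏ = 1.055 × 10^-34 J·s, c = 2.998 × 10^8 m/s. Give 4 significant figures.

Volume is [L]³ = [E]⁻³·(ℏc)³.
1 GeV⁻³ → (ℏc)³ × (1 GeV in J)⁻³ = 7.696 × 10^-48 m³.
Convert the energy scale: 959 keV⁻³ = 9.59 × 10^20 GeV⁻³.
Result: 9.59 × 10^20 × 7.696 × 10^-48 = 7.380 × 10^-27 m³.

7.380 × 10^-27 m³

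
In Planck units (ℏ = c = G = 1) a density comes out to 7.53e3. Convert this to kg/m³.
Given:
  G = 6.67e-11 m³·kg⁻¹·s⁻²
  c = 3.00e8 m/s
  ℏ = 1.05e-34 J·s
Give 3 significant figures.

One Planck density: ρ_P = c⁵/(ℏG²) = 5.20e96 kg/m³.
7.53e3 × 5.20e96 kg/m³ = 3.92e100 kg/m³

3.92e100 kg/m³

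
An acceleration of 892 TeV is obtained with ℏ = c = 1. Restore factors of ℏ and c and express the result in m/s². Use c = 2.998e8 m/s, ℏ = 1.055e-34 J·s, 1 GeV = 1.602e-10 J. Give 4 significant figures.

4.061e38 m/s²

Acceleration is [L]/[T]² = c·[E]/ℏ.
1 GeV → c/ℏ × (1 GeV in J) = 4.552e32 m/s².
Convert the energy scale: 892 TeV = 8.92e5 GeV.
Result: 8.92e5 × 4.552e32 = 4.061e38 m/s².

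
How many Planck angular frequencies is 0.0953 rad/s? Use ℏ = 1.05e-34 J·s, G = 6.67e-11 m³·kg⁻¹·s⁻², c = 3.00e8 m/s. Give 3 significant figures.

5.12e-45

Planck angular frequency: ω_P = √(c⁵/(ℏG)) = 1.86e43 rad/s.
0.0953 / 1.86e43 = 5.12e-45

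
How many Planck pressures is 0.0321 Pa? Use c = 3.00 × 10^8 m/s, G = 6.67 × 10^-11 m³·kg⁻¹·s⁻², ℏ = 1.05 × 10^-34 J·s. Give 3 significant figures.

Planck pressure: p_P = c⁷/(ℏG²) = 4.68 × 10^113 Pa.
0.0321 / 4.68 × 10^113 = 6.86 × 10^-116

6.86 × 10^-116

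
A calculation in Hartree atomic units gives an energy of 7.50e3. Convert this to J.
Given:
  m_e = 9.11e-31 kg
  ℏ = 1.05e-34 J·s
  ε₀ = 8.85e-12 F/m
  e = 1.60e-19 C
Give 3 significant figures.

3.28e-14 J

One hartree: E_h = m_e e⁴/(4πε₀ℏ)² = 4.38e-18 J.
7.50e3 × 4.38e-18 J = 3.28e-14 J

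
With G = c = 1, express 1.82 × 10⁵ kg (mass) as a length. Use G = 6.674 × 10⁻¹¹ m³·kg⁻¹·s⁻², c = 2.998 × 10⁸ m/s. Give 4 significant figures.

In G = c = 1 units mass has dimensions of length; the conversion factor is G/c².
1.82 × 10⁵ kg × (G/c²) = 1.351 × 10⁻²² m

1.351 × 10⁻²² m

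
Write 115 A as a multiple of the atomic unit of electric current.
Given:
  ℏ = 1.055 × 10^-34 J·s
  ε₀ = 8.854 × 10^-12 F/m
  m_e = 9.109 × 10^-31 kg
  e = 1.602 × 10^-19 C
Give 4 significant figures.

atomic unit of electric current: I_au = e E_h/ℏ = m_e e⁵/((4πε₀)²ℏ³) = 6.612 × 10^-3 A.
115 / 6.612 × 10^-3 = 1.739 × 10^4

1.739 × 10^4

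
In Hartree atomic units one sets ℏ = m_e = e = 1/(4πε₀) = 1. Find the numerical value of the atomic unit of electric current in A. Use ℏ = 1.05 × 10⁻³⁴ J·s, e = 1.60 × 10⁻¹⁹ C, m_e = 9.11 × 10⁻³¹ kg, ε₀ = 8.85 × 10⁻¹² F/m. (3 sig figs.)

I_au = e E_h/ℏ = m_e e⁵/((4πε₀)²ℏ³)
E_h = 4.38 × 10⁻¹⁸ J
e·E_h/ℏ = 6.67 × 10⁻³ A

6.67 × 10⁻³ A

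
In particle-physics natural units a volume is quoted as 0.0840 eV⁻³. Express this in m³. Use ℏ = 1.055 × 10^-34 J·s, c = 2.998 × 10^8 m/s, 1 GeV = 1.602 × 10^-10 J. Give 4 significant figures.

Volume is [L]³ = [E]⁻³·(ℏc)³.
1 GeV⁻³ → (ℏc)³ × (1 GeV in J)⁻³ = 7.696 × 10^-48 m³.
Convert the energy scale: 0.0840 eV⁻³ = 8.40 × 10^25 GeV⁻³.
Result: 8.40 × 10^25 × 7.696 × 10^-48 = 6.465 × 10^-22 m³.

6.465 × 10^-22 m³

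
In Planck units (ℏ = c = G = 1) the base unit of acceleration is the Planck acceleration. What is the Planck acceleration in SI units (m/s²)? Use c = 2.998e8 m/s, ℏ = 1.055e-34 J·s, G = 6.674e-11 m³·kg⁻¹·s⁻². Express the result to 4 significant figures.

5.560e51 m/s²

a_P = √(c⁷/(ℏG))
  = √(3.092e103)
  = 5.560e51 m/s²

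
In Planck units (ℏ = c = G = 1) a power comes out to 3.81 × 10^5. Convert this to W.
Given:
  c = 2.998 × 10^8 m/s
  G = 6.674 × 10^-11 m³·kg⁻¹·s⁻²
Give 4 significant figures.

1.383 × 10^58 W

One Planck power: P_P = c⁵/G = 3.629 × 10^52 W.
3.81 × 10^5 × 3.629 × 10^52 W = 1.383 × 10^58 W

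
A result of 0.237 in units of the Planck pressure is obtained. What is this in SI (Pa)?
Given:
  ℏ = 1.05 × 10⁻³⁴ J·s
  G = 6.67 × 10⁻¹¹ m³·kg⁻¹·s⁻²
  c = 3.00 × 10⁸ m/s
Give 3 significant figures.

1.11 × 10¹¹³ Pa

One Planck pressure: p_P = c⁷/(ℏG²) = 4.68 × 10¹¹³ Pa.
0.237 × 4.68 × 10¹¹³ Pa = 1.11 × 10¹¹³ Pa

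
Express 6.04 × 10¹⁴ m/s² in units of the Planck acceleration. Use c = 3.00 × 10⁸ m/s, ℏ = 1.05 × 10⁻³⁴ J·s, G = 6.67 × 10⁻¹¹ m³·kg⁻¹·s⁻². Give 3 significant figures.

Planck acceleration: a_P = √(c⁷/(ℏG)) = 5.59 × 10⁵¹ m/s².
6.04 × 10¹⁴ / 5.59 × 10⁵¹ = 1.08 × 10⁻³⁷

1.08 × 10⁻³⁷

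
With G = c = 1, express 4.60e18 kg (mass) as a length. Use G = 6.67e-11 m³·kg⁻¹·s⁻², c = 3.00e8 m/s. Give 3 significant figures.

3.41e-9 m

In G = c = 1 units mass has dimensions of length; the conversion factor is G/c².
4.60e18 kg × (G/c²) = 3.41e-9 m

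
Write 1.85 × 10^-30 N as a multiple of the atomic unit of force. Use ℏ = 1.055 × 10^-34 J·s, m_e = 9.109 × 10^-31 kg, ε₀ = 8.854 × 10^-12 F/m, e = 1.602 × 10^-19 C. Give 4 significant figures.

2.251 × 10^-23

atomic unit of force: F_au = E_h/a₀ = m_e²e⁶/((4πε₀)³ℏ⁴) = 8.220 × 10^-8 N.
1.85 × 10^-30 / 8.220 × 10^-8 = 2.251 × 10^-23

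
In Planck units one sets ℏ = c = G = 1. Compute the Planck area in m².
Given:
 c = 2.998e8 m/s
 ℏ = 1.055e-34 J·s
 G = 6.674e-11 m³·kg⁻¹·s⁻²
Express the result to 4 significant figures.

A_P = ℏG/c³
  = 7.041e-45 / 2.695e25
  = 2.613e-70 m²

2.613e-70 m²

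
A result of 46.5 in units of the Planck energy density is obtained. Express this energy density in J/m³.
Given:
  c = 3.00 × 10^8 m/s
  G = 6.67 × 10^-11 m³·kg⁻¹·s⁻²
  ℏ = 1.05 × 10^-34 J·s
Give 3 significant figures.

One Planck energy density: u_P = c⁷/(ℏG²) = 4.68 × 10^113 J/m³.
46.5 × 4.68 × 10^113 J/m³ = 2.18 × 10^115 J/m³

2.18 × 10^115 J/m³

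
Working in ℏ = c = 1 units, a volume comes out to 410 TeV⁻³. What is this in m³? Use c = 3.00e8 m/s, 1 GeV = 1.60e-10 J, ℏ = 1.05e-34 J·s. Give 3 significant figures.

Volume is [L]³ = [E]⁻³·(ℏc)³.
1 GeV⁻³ → (ℏc)³ × (1 GeV in J)⁻³ = 7.63e-48 m³.
Convert the energy scale: 410 TeV⁻³ = 4.10e-7 GeV⁻³.
Result: 4.10e-7 × 7.63e-48 = 3.13e-54 m³.

3.13e-54 m³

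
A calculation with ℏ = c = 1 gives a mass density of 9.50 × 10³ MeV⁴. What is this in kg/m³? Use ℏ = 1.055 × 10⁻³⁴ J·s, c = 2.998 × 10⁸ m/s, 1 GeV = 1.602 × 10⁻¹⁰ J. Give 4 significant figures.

2.200 × 10¹² kg/m³

Mass density is [E]/(c²[L]³) = [E]⁴/(ℏ³c⁵).
1 GeV⁴ → 1/(ℏ³c⁵) × (1 GeV in J)⁴ = 2.316 × 10²⁰ kg/m³.
Convert the energy scale: 9.50 × 10³ MeV⁴ = 9.50 × 10⁻⁹ GeV⁴.
Result: 9.50 × 10⁻⁹ × 2.316 × 10²⁰ = 2.200 × 10¹² kg/m³.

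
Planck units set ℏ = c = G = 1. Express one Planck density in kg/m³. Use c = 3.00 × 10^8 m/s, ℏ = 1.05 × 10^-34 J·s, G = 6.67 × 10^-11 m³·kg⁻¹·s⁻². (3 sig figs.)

Dimensional analysis gives ρ_P = c⁵/(ℏG²).
  = 2.43 × 10^42 / 4.67 × 10^-55
  = 5.20 × 10^96 kg/m³

5.20 × 10^96 kg/m³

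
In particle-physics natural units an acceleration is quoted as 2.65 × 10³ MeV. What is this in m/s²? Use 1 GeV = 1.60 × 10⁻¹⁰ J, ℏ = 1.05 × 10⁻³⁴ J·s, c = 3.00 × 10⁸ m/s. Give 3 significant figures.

1.21 × 10³³ m/s²

Acceleration is [L]/[T]² = c·[E]/ℏ.
1 GeV → c/ℏ × (1 GeV in J) = 4.57 × 10³² m/s².
Convert the energy scale: 2.65 × 10³ MeV = 2.65 GeV.
Result: 2.65 × 4.57 × 10³² = 1.21 × 10³³ m/s².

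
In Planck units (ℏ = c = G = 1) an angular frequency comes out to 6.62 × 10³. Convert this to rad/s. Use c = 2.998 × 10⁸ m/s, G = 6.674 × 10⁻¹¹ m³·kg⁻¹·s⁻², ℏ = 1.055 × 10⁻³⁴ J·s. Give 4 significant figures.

One Planck angular frequency: ω_P = √(c⁵/(ℏG)) = 1.855 × 10⁴³ rad/s.
6.62 × 10³ × 1.855 × 10⁴³ rad/s = 1.228 × 10⁴⁷ rad/s

1.228 × 10⁴⁷ rad/s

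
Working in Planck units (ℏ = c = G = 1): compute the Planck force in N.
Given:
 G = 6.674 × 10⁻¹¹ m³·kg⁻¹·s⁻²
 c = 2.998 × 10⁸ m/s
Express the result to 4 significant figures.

1.210 × 10⁴⁴ N

The unique combination of the constants set to 1 with dimensions of force is F_P = c⁴/G.
  = 8.078 × 10³³ / 6.674 × 10⁻¹¹
  = 1.210 × 10⁴⁴ N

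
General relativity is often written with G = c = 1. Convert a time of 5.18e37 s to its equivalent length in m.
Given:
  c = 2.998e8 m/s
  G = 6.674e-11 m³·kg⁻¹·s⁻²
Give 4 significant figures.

Time → length via c.
5.18e37 s × (c) = 1.553e46 m

1.553e46 m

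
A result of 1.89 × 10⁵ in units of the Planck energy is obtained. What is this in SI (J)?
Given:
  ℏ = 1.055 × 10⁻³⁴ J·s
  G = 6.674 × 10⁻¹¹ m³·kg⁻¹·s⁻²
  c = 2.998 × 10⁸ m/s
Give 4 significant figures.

One Planck energy: E_P = √(ℏc⁵/G) = 1.957 × 10⁹ J.
1.89 × 10⁵ × 1.957 × 10⁹ J = 3.698 × 10¹⁴ J

3.698 × 10¹⁴ J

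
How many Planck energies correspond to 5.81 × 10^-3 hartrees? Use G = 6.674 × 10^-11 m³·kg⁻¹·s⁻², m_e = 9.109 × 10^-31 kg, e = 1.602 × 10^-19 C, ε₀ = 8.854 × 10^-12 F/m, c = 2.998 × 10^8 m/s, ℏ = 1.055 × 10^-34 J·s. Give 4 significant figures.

1.293 × 10^-29

hartree: E_h = m_e e⁴/(4πε₀ℏ)² = 4.354 × 10^-18 J
Planck energy: E_P = √(ℏc⁵/G) = 1.957 × 10^9 J
5.81 × 10^-3 × 4.354 × 10^-18 / 1.957 × 10^9 = 1.293 × 10^-29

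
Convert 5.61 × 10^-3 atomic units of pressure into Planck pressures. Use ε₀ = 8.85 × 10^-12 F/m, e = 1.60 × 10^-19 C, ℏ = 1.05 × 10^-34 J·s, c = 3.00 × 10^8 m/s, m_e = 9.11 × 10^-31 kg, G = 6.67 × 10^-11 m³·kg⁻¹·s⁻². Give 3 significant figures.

3.61 × 10^-103

atomic unit of pressure: P_au = E_h/a₀³ = m_e⁴e¹⁰/((4πε₀)⁵ℏ⁸) = 3.01 × 10^13 Pa
Planck pressure: p_P = c⁷/(ℏG²) = 4.68 × 10^113 Pa
5.61 × 10^-3 × 3.01 × 10^13 / 4.68 × 10^113 = 3.61 × 10^-103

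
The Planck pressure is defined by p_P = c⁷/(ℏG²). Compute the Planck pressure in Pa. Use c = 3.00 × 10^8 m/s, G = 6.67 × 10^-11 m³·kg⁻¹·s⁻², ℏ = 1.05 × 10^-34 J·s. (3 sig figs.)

p_P = c⁷/(ℏG²)
  = 2.19 × 10^59 / 4.67 × 10^-55
  = 4.68 × 10^113 Pa

4.68 × 10^113 Pa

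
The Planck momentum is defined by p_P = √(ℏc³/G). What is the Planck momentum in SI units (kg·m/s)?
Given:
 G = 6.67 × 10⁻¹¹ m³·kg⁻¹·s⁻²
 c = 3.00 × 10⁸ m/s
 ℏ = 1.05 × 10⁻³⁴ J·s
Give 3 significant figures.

6.52 kg·m/s

p_P = √(ℏc³/G)
  = √(42.5)
  = 6.52 kg·m/s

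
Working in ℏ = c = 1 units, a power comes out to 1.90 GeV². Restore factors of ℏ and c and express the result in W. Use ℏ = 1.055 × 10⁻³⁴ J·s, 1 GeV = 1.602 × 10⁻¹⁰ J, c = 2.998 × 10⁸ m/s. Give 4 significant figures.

4.622 × 10¹⁴ W

Power is [E]/[T] = [E]²/ℏ.
1 GeV² → 1/ℏ × (1 GeV in J)² = 2.433 × 10¹⁴ W.
Result: 1.90 × 2.433 × 10¹⁴ = 4.622 × 10¹⁴ W.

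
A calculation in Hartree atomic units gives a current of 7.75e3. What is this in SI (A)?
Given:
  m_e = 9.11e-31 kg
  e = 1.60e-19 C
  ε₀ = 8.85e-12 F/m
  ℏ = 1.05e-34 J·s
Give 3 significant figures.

One atomic unit of electric current: I_au = e E_h/ℏ = m_e e⁵/((4πε₀)²ℏ³) = 6.67e-3 A.
7.75e3 × 6.67e-3 A = 51.7 A

51.7 A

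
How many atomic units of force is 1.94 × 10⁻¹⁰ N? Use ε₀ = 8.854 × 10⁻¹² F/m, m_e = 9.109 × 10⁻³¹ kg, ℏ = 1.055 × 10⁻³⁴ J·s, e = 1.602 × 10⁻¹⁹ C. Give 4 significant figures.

atomic unit of force: F_au = E_h/a₀ = m_e²e⁶/((4πε₀)³ℏ⁴) = 8.220 × 10⁻⁸ N.
1.94 × 10⁻¹⁰ / 8.220 × 10⁻⁸ = 2.360 × 10⁻³

2.360 × 10⁻³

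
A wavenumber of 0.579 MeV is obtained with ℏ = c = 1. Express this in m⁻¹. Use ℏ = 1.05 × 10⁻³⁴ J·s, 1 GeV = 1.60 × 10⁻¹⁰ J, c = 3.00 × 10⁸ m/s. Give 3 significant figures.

2.94 × 10¹² m⁻¹

Inverse length is [E]/(ℏc).
1 GeV → 1/(ℏc) × (1 GeV in J) = 5.08 × 10¹⁵ m⁻¹.
Convert the energy scale: 0.579 MeV = 5.79 × 10⁻⁴ GeV.
Result: 5.79 × 10⁻⁴ × 5.08 × 10¹⁵ = 2.94 × 10¹² m⁻¹.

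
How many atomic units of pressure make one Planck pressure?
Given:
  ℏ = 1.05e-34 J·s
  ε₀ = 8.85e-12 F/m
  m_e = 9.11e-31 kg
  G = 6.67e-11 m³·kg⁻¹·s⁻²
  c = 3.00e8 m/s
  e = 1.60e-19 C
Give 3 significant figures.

Planck pressure: p_P = c⁷/(ℏG²) = 4.68e113 Pa
atomic unit of pressure: P_au = E_h/a₀³ = m_e⁴e¹⁰/((4πε₀)⁵ℏ⁸) = 3.01e13 Pa
ratio = 4.68e113 / 3.01e13 = 1.55e100

1.55e100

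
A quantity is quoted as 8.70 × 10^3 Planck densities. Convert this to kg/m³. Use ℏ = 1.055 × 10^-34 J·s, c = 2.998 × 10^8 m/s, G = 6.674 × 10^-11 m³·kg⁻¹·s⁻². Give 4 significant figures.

One Planck density: ρ_P = c⁵/(ℏG²) = 5.154 × 10^96 kg/m³.
8.70 × 10^3 × 5.154 × 10^96 kg/m³ = 4.484 × 10^100 kg/m³

4.484 × 10^100 kg/m³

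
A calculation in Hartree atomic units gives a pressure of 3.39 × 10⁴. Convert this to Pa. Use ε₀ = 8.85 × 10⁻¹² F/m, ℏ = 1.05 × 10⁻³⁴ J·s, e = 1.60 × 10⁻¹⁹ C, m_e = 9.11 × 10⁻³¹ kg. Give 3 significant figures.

One atomic unit of pressure: P_au = E_h/a₀³ = m_e⁴e¹⁰/((4πε₀)⁵ℏ⁸) = 3.01 × 10¹³ Pa.
3.39 × 10⁴ × 3.01 × 10¹³ Pa = 1.02 × 10¹⁸ Pa

1.02 × 10¹⁸ Pa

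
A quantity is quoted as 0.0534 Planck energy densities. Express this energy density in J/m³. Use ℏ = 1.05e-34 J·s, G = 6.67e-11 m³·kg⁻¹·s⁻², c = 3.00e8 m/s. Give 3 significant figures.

2.50e112 J/m³

One Planck energy density: u_P = c⁷/(ℏG²) = 4.68e113 J/m³.
0.0534 × 4.68e113 J/m³ = 2.50e112 J/m³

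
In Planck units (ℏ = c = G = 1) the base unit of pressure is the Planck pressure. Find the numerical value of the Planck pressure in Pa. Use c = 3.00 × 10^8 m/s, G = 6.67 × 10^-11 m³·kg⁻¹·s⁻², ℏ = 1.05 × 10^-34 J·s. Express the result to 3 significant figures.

4.68 × 10^113 Pa

p_P = c⁷/(ℏG²)
  = 2.19 × 10^59 / 4.67 × 10^-55
  = 4.68 × 10^113 Pa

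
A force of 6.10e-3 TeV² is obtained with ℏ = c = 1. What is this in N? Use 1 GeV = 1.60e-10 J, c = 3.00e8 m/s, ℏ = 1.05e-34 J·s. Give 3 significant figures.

Force is [E]/[L] = [E]²/(ℏc); restore (ℏc)⁻¹.
1 GeV² → 1/(ℏc) × (1 GeV in J)² = 8.13e5 N.
Convert the energy scale: 6.10e-3 TeV² = 6.10e3 GeV².
Result: 6.10e3 × 8.13e5 = 4.96e9 N.

4.96e9 N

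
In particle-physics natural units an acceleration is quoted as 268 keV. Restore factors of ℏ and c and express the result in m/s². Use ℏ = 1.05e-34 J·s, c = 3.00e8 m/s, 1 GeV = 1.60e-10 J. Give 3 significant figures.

Acceleration is [L]/[T]² = c·[E]/ℏ.
1 GeV → c/ℏ × (1 GeV in J) = 4.57e32 m/s².
Convert the energy scale: 268 keV = 2.68e-4 GeV.
Result: 2.68e-4 × 4.57e32 = 1.23e29 m/s².

1.23e29 m/s²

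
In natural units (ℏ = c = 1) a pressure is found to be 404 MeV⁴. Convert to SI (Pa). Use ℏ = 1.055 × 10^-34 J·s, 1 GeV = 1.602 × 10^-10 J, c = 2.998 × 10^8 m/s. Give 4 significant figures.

Pressure is [E]/[L]³ = [E]⁴/(ℏc)³.
1 GeV⁴ → 1/(ℏc)³ × (1 GeV in J)⁴ = 2.082 × 10^37 Pa.
Convert the energy scale: 404 MeV⁴ = 4.04 × 10^-10 GeV⁴.
Result: 4.04 × 10^-10 × 2.082 × 10^37 = 8.410 × 10^27 Pa.

8.410 × 10^27 Pa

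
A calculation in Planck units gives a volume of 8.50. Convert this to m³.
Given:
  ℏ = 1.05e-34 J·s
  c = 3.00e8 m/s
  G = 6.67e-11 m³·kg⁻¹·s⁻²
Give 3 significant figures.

One Planck volume: V_P = (ℏG/c³)^(3/2) = 4.18e-105 m³.
8.50 × 4.18e-105 m³ = 3.55e-104 m³

3.55e-104 m³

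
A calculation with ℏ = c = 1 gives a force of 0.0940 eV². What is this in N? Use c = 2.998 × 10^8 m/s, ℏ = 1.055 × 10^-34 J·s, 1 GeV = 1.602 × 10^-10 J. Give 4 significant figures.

7.627 × 10^-14 N

Force is [E]/[L] = [E]²/(ℏc); restore (ℏc)⁻¹.
1 GeV² → 1/(ℏc) × (1 GeV in J)² = 8.114 × 10^5 N.
Convert the energy scale: 0.0940 eV² = 9.40 × 10^-20 GeV².
Result: 9.40 × 10^-20 × 8.114 × 10^5 = 7.627 × 10^-14 N.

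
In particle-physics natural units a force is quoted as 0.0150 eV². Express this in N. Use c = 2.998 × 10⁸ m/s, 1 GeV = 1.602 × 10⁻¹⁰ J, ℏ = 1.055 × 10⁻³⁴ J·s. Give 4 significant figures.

Force is [E]/[L] = [E]²/(ℏc); restore (ℏc)⁻¹.
1 GeV² → 1/(ℏc) × (1 GeV in J)² = 8.114 × 10⁵ N.
Convert the energy scale: 0.0150 eV² = 1.50 × 10⁻²⁰ GeV².
Result: 1.50 × 10⁻²⁰ × 8.114 × 10⁵ = 1.217 × 10⁻¹⁴ N.

1.217 × 10⁻¹⁴ N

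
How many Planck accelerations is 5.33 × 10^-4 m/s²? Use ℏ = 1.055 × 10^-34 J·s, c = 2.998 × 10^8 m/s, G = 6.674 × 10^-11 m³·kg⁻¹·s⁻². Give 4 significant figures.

9.586 × 10^-56

Planck acceleration: a_P = √(c⁷/(ℏG)) = 5.560 × 10^51 m/s².
5.33 × 10^-4 / 5.560 × 10^51 = 9.586 × 10^-56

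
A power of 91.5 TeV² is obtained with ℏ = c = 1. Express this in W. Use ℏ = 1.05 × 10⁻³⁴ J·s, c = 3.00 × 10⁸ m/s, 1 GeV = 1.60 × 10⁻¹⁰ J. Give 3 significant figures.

2.23 × 10²² W

Power is [E]/[T] = [E]²/ℏ.
1 GeV² → 1/ℏ × (1 GeV in J)² = 2.44 × 10¹⁴ W.
Convert the energy scale: 91.5 TeV² = 9.15 × 10⁷ GeV².
Result: 9.15 × 10⁷ × 2.44 × 10¹⁴ = 2.23 × 10²² W.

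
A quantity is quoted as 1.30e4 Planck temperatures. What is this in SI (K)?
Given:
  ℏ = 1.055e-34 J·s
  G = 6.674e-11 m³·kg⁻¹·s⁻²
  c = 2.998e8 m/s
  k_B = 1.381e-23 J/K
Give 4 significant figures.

One Planck temperature: T_P = √(ℏc⁵/G) / k_B = 1.417e32 K.
1.30e4 × 1.417e32 K = 1.842e36 K

1.842e36 K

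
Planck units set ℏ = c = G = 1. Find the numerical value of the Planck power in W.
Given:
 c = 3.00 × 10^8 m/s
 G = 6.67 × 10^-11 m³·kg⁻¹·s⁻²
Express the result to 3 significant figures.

Dimensional analysis gives P_P = c⁵/G.
  = 2.43 × 10^42 / 6.67 × 10^-11
  = 3.64 × 10^52 W

3.64 × 10^52 W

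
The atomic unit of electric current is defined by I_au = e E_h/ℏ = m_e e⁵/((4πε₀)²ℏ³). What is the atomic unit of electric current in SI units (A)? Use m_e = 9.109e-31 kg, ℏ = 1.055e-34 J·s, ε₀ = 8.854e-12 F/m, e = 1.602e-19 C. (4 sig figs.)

6.612e-3 A

I_au = e E_h/ℏ = m_e e⁵/((4πε₀)²ℏ³)
E_h = 4.354e-18 J
e·E_h/ℏ = 6.612e-3 A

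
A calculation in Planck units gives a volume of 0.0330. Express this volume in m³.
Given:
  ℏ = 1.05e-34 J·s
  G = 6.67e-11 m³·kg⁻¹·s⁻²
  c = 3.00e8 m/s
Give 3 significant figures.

1.38e-106 m³

One Planck volume: V_P = (ℏG/c³)^(3/2) = 4.18e-105 m³.
0.0330 × 4.18e-105 m³ = 1.38e-106 m³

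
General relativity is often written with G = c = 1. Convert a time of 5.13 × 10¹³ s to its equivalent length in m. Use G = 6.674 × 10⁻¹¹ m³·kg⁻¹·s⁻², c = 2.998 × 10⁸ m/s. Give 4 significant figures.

1.538 × 10²² m

Time → length via c.
5.13 × 10¹³ s × (c) = 1.538 × 10²² m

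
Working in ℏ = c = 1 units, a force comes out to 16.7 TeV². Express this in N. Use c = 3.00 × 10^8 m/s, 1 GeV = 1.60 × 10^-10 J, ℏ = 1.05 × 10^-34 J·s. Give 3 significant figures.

Force is [E]/[L] = [E]²/(ℏc); restore (ℏc)⁻¹.
1 GeV² → 1/(ℏc) × (1 GeV in J)² = 8.13 × 10^5 N.
Convert the energy scale: 16.7 TeV² = 1.67 × 10^7 GeV².
Result: 1.67 × 10^7 × 8.13 × 10^5 = 1.36 × 10^13 N.

1.36 × 10^13 N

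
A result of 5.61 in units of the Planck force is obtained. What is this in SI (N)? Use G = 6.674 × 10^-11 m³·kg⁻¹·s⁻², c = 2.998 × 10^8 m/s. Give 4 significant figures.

6.791 × 10^44 N

One Planck force: F_P = c⁴/G = 1.210 × 10^44 N.
5.61 × 1.210 × 10^44 N = 6.791 × 10^44 N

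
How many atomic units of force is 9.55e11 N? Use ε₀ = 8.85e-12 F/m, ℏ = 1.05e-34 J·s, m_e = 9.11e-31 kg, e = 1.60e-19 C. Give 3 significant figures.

atomic unit of force: F_au = E_h/a₀ = m_e²e⁶/((4πε₀)³ℏ⁴) = 8.33e-8 N.
9.55e11 / 8.33e-8 = 1.15e19

1.15e19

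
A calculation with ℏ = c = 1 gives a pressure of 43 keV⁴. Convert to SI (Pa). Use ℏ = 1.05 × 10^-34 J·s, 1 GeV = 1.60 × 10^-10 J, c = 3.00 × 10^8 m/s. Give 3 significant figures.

9.02 × 10^14 Pa

Pressure is [E]/[L]³ = [E]⁴/(ℏc)³.
1 GeV⁴ → 1/(ℏc)³ × (1 GeV in J)⁴ = 2.10 × 10^37 Pa.
Convert the energy scale: 43 keV⁴ = 4.30 × 10^-23 GeV⁴.
Result: 4.30 × 10^-23 × 2.10 × 10^37 = 9.02 × 10^14 Pa.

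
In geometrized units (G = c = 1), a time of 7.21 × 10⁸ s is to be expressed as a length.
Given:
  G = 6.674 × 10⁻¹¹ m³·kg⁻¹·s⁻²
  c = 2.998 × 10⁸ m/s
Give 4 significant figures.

2.162 × 10¹⁷ m

Time → length via c.
7.21 × 10⁸ s × (c) = 2.162 × 10¹⁷ m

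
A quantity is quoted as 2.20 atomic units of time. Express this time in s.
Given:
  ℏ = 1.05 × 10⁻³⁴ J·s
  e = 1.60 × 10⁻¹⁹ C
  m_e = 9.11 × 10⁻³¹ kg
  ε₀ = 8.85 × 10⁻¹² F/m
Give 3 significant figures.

One atomic unit of time: τ_au = (4πε₀)²ℏ³/(m_e e⁴) = 2.40 × 10⁻¹⁷ s.
2.20 × 2.40 × 10⁻¹⁷ s = 5.28 × 10⁻¹⁷ s

5.28 × 10⁻¹⁷ s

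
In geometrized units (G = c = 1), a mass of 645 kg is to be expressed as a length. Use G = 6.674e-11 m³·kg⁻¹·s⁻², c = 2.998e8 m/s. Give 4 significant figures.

4.789e-25 m

In G = c = 1 units mass has dimensions of length; the conversion factor is G/c².
645 kg × (G/c²) = 4.789e-25 m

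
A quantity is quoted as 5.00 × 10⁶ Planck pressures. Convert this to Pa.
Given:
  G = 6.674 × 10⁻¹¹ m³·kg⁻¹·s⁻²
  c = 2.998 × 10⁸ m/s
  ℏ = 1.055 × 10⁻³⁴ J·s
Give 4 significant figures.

2.316 × 10¹²⁰ Pa

One Planck pressure: p_P = c⁷/(ℏG²) = 4.632 × 10¹¹³ Pa.
5.00 × 10⁶ × 4.632 × 10¹¹³ Pa = 2.316 × 10¹²⁰ Pa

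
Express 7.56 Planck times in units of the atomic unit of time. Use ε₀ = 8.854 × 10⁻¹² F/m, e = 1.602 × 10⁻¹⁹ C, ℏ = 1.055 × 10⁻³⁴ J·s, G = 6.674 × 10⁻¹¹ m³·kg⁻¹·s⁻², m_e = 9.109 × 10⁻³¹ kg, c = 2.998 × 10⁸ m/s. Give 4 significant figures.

1.682 × 10⁻²⁶

Planck time: t_P = √(ℏG/c⁵) = 5.392 × 10⁻⁴⁴ s
atomic unit of time: τ_au = (4πε₀)²ℏ³/(m_e e⁴) = 2.423 × 10⁻¹⁷ s
7.56 × 5.392 × 10⁻⁴⁴ / 2.423 × 10⁻¹⁷ = 1.682 × 10⁻²⁶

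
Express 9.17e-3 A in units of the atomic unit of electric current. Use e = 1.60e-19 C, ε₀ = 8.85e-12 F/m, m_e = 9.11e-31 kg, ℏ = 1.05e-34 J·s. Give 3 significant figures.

atomic unit of electric current: I_au = e E_h/ℏ = m_e e⁵/((4πε₀)²ℏ³) = 6.67e-3 A.
9.17e-3 / 6.67e-3 = 1.37

1.37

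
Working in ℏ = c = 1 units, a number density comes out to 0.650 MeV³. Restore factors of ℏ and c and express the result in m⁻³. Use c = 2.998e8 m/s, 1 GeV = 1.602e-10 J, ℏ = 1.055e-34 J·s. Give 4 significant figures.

Number density is [L]⁻³ = [E]³/(ℏc)³.
1 GeV³ → 1/(ℏc)³ × (1 GeV in J)³ = 1.299e47 m⁻³.
Convert the energy scale: 0.650 MeV³ = 6.50e-10 GeV³.
Result: 6.50e-10 × 1.299e47 = 8.446e37 m⁻³.

8.446e37 m⁻³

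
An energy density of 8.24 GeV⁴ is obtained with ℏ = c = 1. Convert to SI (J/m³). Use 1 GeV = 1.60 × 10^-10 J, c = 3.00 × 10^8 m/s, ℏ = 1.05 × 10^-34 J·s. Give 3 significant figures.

[E]/[L]³ = [E]⁴/(ℏc)³; restore (ℏc)⁻³.
1 GeV⁴ → 1/(ℏc)³ × (1 GeV in J)⁴ = 2.10 × 10^37 J/m³.
Result: 8.24 × 2.10 × 10^37 = 1.73 × 10^38 J/m³.

1.73 × 10^38 J/m³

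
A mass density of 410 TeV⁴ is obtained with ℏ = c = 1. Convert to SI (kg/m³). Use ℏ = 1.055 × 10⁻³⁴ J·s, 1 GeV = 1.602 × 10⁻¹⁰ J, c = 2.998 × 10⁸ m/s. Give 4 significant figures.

9.496 × 10³⁴ kg/m³

Mass density is [E]/(c²[L]³) = [E]⁴/(ℏ³c⁵).
1 GeV⁴ → 1/(ℏ³c⁵) × (1 GeV in J)⁴ = 2.316 × 10²⁰ kg/m³.
Convert the energy scale: 410 TeV⁴ = 4.10 × 10¹⁴ GeV⁴.
Result: 4.10 × 10¹⁴ × 2.316 × 10²⁰ = 9.496 × 10³⁴ kg/m³.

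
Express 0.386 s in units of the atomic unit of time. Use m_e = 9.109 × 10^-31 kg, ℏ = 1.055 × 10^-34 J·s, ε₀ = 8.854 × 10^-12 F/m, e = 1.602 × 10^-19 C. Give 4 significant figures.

1.593 × 10^16

atomic unit of time: τ_au = (4πε₀)²ℏ³/(m_e e⁴) = 2.423 × 10^-17 s.
0.386 / 2.423 × 10^-17 = 1.593 × 10^16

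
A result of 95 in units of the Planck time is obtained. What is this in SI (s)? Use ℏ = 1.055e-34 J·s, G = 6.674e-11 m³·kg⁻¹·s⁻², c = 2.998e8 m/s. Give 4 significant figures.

One Planck time: t_P = √(ℏG/c⁵) = 5.392e-44 s.
95 × 5.392e-44 s = 5.122e-42 s

5.122e-42 s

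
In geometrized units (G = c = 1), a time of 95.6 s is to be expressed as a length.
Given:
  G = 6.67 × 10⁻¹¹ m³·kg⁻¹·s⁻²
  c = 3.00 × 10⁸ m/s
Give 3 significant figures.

2.87 × 10¹⁰ m

Time → length via c.
95.6 s × (c) = 2.87 × 10¹⁰ m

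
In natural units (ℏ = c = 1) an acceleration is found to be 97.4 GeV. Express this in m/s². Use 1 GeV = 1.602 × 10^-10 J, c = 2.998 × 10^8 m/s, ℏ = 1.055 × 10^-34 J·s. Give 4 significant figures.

4.434 × 10^34 m/s²

Acceleration is [L]/[T]² = c·[E]/ℏ.
1 GeV → c/ℏ × (1 GeV in J) = 4.552 × 10^32 m/s².
Result: 97.4 × 4.552 × 10^32 = 4.434 × 10^34 m/s².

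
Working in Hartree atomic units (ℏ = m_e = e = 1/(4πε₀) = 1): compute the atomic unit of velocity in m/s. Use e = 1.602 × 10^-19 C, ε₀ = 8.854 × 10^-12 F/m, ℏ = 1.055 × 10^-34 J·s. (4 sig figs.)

2.186 × 10^6 m/s

Dimensional analysis gives v_au = e²/(4πε₀ℏ).
  = 2.566 × 10^-38 / 1.174 × 10^-44
  = 2.186 × 10^6 m/s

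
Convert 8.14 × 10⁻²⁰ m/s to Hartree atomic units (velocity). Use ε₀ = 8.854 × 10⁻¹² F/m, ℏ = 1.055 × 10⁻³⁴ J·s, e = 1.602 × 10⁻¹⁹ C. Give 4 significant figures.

atomic unit of velocity: v_au = e²/(4πε₀ℏ) = 2.186 × 10⁶ m/s.
8.14 × 10⁻²⁰ / 2.186 × 10⁶ = 3.723 × 10⁻²⁶

3.723 × 10⁻²⁶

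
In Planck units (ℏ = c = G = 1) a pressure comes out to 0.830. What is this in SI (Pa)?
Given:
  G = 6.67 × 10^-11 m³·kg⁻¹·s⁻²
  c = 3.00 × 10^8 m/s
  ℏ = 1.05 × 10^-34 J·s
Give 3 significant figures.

One Planck pressure: p_P = c⁷/(ℏG²) = 4.68 × 10^113 Pa.
0.830 × 4.68 × 10^113 Pa = 3.89 × 10^113 Pa

3.89 × 10^113 Pa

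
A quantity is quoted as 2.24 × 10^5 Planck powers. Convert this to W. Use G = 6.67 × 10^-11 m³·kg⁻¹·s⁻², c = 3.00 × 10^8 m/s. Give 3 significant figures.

8.16 × 10^57 W

One Planck power: P_P = c⁵/G = 3.64 × 10^52 W.
2.24 × 10^5 × 3.64 × 10^52 W = 8.16 × 10^57 W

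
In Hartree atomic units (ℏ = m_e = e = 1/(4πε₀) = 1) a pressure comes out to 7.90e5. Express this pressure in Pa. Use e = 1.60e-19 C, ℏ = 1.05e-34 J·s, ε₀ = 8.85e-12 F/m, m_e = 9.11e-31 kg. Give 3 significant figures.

One atomic unit of pressure: P_au = E_h/a₀³ = m_e⁴e¹⁰/((4πε₀)⁵ℏ⁸) = 3.01e13 Pa.
7.90e5 × 3.01e13 Pa = 2.38e19 Pa

2.38e19 Pa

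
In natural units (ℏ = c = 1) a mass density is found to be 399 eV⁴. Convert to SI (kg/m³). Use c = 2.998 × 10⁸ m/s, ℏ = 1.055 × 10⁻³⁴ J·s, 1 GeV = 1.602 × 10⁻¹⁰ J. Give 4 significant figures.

Mass density is [E]/(c²[L]³) = [E]⁴/(ℏ³c⁵).
1 GeV⁴ → 1/(ℏ³c⁵) × (1 GeV in J)⁴ = 2.316 × 10²⁰ kg/m³.
Convert the energy scale: 399 eV⁴ = 3.99 × 10⁻³⁴ GeV⁴.
Result: 3.99 × 10⁻³⁴ × 2.316 × 10²⁰ = 9.241 × 10⁻¹⁴ kg/m³.

9.241 × 10⁻¹⁴ kg/m³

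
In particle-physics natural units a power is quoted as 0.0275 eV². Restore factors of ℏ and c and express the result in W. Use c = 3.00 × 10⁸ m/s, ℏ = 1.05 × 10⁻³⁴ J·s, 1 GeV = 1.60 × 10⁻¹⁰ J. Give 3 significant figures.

Power is [E]/[T] = [E]²/ℏ.
1 GeV² → 1/ℏ × (1 GeV in J)² = 2.44 × 10¹⁴ W.
Convert the energy scale: 0.0275 eV² = 2.75 × 10⁻²⁰ GeV².
Result: 2.75 × 10⁻²⁰ × 2.44 × 10¹⁴ = 6.70 × 10⁻⁶ W.

6.70 × 10⁻⁶ W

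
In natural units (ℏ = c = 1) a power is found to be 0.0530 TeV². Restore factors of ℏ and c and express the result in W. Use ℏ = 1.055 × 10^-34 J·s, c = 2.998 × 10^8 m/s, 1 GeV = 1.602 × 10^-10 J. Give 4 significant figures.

Power is [E]/[T] = [E]²/ℏ.
1 GeV² → 1/ℏ × (1 GeV in J)² = 2.433 × 10^14 W.
Convert the energy scale: 0.0530 TeV² = 5.30 × 10^4 GeV².
Result: 5.30 × 10^4 × 2.433 × 10^14 = 1.289 × 10^19 W.

1.289 × 10^19 W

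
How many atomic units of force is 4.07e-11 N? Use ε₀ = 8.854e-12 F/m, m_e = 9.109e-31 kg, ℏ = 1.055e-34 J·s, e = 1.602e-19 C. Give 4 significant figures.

4.951e-4

atomic unit of force: F_au = E_h/a₀ = m_e²e⁶/((4πε₀)³ℏ⁴) = 8.220e-8 N.
4.07e-11 / 8.220e-8 = 4.951e-4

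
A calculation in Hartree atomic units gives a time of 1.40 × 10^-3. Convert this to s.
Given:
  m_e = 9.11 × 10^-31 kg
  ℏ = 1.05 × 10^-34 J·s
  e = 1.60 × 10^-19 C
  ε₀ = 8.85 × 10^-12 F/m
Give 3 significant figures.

One atomic unit of time: τ_au = (4πε₀)²ℏ³/(m_e e⁴) = 2.40 × 10^-17 s.
1.40 × 10^-3 × 2.40 × 10^-17 s = 3.36 × 10^-20 s

3.36 × 10^-20 s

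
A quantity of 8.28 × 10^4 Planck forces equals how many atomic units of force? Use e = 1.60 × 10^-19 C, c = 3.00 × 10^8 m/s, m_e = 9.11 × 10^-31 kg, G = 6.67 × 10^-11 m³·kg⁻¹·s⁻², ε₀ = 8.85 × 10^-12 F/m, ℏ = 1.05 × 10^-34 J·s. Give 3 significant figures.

Planck force: F_P = c⁴/G = 1.21 × 10^44 N
atomic unit of force: F_au = E_h/a₀ = m_e²e⁶/((4πε₀)³ℏ⁴) = 8.33 × 10^-8 N
8.28 × 10^4 × 1.21 × 10^44 / 8.33 × 10^-8 = 1.21 × 10^56

1.21 × 10^56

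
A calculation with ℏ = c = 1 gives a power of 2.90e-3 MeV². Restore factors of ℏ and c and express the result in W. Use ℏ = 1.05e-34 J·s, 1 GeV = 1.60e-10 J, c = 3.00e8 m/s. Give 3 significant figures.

Power is [E]/[T] = [E]²/ℏ.
1 GeV² → 1/ℏ × (1 GeV in J)² = 2.44e14 W.
Convert the energy scale: 2.90e-3 MeV² = 2.90e-9 GeV².
Result: 2.90e-9 × 2.44e14 = 7.07e5 W.

7.07e5 W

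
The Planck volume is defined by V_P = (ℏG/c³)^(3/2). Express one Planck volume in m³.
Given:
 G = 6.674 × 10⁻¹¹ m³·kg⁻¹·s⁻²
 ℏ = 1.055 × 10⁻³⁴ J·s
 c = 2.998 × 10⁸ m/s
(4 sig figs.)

4.224 × 10⁻¹⁰⁵ m³

V_P = (ℏG/c³)^(3/2)
  = √(1.784 × 10⁻²⁰⁹)
  = 4.224 × 10⁻¹⁰⁵ m³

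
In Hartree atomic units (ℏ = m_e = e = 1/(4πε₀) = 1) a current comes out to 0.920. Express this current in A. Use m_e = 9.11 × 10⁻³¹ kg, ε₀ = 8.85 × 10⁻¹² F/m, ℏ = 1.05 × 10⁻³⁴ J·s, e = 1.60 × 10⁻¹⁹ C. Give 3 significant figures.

6.14 × 10⁻³ A

One atomic unit of electric current: I_au = e E_h/ℏ = m_e e⁵/((4πε₀)²ℏ³) = 6.67 × 10⁻³ A.
0.920 × 6.67 × 10⁻³ A = 6.14 × 10⁻³ A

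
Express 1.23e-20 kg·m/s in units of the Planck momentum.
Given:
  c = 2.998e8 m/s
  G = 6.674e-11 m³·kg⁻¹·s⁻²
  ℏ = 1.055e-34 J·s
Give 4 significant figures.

Planck momentum: p_P = √(ℏc³/G) = 6.527 kg·m/s.
1.23e-20 / 6.527 = 1.885e-21

1.885e-21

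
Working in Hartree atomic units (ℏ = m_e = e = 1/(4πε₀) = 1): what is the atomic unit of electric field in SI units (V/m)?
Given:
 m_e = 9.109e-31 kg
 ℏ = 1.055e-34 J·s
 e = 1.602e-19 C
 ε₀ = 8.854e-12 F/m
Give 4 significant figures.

The unique combination of the constants set to 1 with dimensions of electric field is E_au = E_h/(e a₀) = m_e²e⁵/((4πε₀)³ℏ⁴).
E_h = 4.354e-18 J
a₀ = 5.297e-11 m
E_h/(e·a₀) = 5.131e11 V/m

5.131e11 V/m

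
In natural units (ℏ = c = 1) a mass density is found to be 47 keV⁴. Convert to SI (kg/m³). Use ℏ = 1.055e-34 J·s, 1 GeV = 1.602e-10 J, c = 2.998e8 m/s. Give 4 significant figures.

Mass density is [E]/(c²[L]³) = [E]⁴/(ℏ³c⁵).
1 GeV⁴ → 1/(ℏ³c⁵) × (1 GeV in J)⁴ = 2.316e20 kg/m³.
Convert the energy scale: 47 keV⁴ = 4.70e-23 GeV⁴.
Result: 4.70e-23 × 2.316e20 = 0.01089 kg/m³.

0.01089 kg/m³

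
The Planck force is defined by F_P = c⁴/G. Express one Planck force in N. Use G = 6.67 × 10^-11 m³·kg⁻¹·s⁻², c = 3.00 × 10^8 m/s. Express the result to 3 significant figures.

F_P = c⁴/G
  = 8.10 × 10^33 / 6.67 × 10^-11
  = 1.21 × 10^44 N

1.21 × 10^44 N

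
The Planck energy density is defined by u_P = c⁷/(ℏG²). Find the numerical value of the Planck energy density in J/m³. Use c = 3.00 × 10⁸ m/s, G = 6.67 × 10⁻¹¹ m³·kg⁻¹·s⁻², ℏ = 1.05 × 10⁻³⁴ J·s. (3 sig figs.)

4.68 × 10¹¹³ J/m³

u_P = c⁷/(ℏG²)
  = 2.19 × 10⁵⁹ / 4.67 × 10⁻⁵⁵
  = 4.68 × 10¹¹³ J/m³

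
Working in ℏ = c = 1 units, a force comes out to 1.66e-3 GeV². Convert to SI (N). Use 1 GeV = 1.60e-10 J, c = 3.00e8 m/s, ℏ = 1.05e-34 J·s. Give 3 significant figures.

Force is [E]/[L] = [E]²/(ℏc); restore (ℏc)⁻¹.
1 GeV² → 1/(ℏc) × (1 GeV in J)² = 8.13e5 N.
Result: 1.66e-3 × 8.13e5 = 1.35e3 N.

1.35e3 N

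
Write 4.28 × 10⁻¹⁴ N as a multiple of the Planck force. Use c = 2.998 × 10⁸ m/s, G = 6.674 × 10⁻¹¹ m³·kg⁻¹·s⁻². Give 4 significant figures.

Planck force: F_P = c⁴/G = 1.210 × 10⁴⁴ N.
4.28 × 10⁻¹⁴ / 1.210 × 10⁴⁴ = 3.536 × 10⁻⁵⁸

3.536 × 10⁻⁵⁸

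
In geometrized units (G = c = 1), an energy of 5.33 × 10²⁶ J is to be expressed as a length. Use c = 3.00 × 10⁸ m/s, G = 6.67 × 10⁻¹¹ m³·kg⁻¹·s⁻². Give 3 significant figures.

4.39 × 10⁻¹⁸ m

Energy → length via G/c⁴.
5.33 × 10²⁶ J × (G/c⁴) = 4.39 × 10⁻¹⁸ m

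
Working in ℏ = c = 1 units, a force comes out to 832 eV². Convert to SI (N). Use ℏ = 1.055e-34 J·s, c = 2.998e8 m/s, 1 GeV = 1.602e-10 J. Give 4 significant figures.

6.751e-10 N

Force is [E]/[L] = [E]²/(ℏc); restore (ℏc)⁻¹.
1 GeV² → 1/(ℏc) × (1 GeV in J)² = 8.114e5 N.
Convert the energy scale: 832 eV² = 8.32e-16 GeV².
Result: 8.32e-16 × 8.114e5 = 6.751e-10 N.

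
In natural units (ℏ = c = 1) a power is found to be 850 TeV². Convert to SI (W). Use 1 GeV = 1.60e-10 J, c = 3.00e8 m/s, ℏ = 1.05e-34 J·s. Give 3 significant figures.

Power is [E]/[T] = [E]²/ℏ.
1 GeV² → 1/ℏ × (1 GeV in J)² = 2.44e14 W.
Convert the energy scale: 850 TeV² = 8.50e8 GeV².
Result: 8.50e8 × 2.44e14 = 2.07e23 W.

2.07e23 W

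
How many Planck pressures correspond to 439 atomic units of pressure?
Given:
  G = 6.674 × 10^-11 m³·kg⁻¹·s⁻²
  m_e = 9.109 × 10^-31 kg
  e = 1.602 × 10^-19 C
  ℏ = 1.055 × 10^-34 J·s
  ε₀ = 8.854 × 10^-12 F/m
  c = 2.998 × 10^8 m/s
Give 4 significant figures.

2.776 × 10^-98

atomic unit of pressure: P_au = E_h/a₀³ = m_e⁴e¹⁰/((4πε₀)⁵ℏ⁸) = 2.929 × 10^13 Pa
Planck pressure: p_P = c⁷/(ℏG²) = 4.632 × 10^113 Pa
439 × 2.929 × 10^13 / 4.632 × 10^113 = 2.776 × 10^-98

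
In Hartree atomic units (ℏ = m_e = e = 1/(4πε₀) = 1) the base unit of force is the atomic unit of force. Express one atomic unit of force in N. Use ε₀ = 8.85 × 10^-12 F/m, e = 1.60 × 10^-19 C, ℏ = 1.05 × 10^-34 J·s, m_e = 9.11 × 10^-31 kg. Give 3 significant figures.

F_au = E_h/a₀ = m_e²e⁶/((4πε₀)³ℏ⁴)
E_h = 4.38 × 10^-18 J
a₀ = 5.26 × 10^-11 m
E_h/a₀ = 8.33 × 10^-8 N

8.33 × 10^-8 N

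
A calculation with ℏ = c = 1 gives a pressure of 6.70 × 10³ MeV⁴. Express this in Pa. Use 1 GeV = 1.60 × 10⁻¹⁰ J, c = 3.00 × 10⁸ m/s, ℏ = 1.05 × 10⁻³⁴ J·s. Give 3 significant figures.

1.40 × 10²⁹ Pa

Pressure is [E]/[L]³ = [E]⁴/(ℏc)³.
1 GeV⁴ → 1/(ℏc)³ × (1 GeV in J)⁴ = 2.10 × 10³⁷ Pa.
Convert the energy scale: 6.70 × 10³ MeV⁴ = 6.70 × 10⁻⁹ GeV⁴.
Result: 6.70 × 10⁻⁹ × 2.10 × 10³⁷ = 1.40 × 10²⁹ Pa.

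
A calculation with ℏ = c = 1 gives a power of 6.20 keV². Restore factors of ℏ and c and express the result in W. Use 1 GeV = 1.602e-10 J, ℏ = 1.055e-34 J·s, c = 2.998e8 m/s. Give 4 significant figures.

Power is [E]/[T] = [E]²/ℏ.
1 GeV² → 1/ℏ × (1 GeV in J)² = 2.433e14 W.
Convert the energy scale: 6.20 keV² = 6.20e-12 GeV².
Result: 6.20e-12 × 2.433e14 = 1.508e3 W.

1.508e3 W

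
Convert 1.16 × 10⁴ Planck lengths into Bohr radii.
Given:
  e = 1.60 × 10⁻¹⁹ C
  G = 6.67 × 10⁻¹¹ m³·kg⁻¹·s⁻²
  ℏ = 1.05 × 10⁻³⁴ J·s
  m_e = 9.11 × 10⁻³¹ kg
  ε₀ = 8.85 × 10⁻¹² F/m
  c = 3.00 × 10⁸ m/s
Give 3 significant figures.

3.55 × 10⁻²¹

Planck length: ℓ_P = √(ℏG/c³) = 1.61 × 10⁻³⁵ m
Bohr radius: a₀ = 4πε₀ℏ²/(m_e e²) = 5.26 × 10⁻¹¹ m
1.16 × 10⁴ × 1.61 × 10⁻³⁵ / 5.26 × 10⁻¹¹ = 3.55 × 10⁻²¹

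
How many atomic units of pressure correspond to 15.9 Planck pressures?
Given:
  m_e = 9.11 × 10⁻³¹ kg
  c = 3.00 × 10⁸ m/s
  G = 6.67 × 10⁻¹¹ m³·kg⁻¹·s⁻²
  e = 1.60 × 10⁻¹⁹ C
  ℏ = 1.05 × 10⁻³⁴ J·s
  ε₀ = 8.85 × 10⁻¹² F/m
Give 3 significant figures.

Planck pressure: p_P = c⁷/(ℏG²) = 4.68 × 10¹¹³ Pa
atomic unit of pressure: P_au = E_h/a₀³ = m_e⁴e¹⁰/((4πε₀)⁵ℏ⁸) = 3.01 × 10¹³ Pa
15.9 × 4.68 × 10¹¹³ / 3.01 × 10¹³ = 2.47 × 10¹⁰¹

2.47 × 10¹⁰¹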